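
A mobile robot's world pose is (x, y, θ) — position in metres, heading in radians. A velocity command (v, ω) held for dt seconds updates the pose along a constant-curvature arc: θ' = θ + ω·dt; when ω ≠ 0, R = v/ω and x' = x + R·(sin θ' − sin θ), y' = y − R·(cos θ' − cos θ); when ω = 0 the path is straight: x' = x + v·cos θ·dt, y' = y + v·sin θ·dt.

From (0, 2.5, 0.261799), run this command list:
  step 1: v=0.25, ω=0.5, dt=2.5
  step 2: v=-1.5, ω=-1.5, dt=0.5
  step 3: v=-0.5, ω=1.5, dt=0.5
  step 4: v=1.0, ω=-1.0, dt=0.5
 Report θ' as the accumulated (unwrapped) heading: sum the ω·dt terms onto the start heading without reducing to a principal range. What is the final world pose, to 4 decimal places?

step 1: θ'=1.5118 (R=0.5000) → pose (0.3697, 2.9535, 1.5118)
step 2: θ'=0.7618 (R=1.0000) → pose (0.0617, 2.2888, 0.7618)
step 3: θ'=1.5118 (R=-0.3333) → pose (-0.0410, 2.0673, 1.5118)
step 4: θ'=1.0118 (R=-1.0000) → pose (0.1095, 2.5387, 1.0118)

(0.1095, 2.5387, 1.0118)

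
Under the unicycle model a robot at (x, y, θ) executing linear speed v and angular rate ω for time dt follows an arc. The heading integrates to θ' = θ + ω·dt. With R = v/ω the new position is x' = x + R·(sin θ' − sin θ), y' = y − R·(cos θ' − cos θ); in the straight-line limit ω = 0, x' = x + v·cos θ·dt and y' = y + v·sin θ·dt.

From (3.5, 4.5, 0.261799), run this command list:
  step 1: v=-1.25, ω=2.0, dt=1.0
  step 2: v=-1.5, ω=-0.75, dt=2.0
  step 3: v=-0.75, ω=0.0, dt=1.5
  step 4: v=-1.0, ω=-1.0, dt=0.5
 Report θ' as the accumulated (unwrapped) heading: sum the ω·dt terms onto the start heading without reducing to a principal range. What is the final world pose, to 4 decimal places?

(1.7739, -0.2427, 0.2618)

step 1: θ'=2.2618 (R=-0.6250) → pose (3.1801, 3.4980, 2.2618)
step 2: θ'=0.7618 (R=2.0000) → pose (3.0194, 0.7762, 0.7618)
step 3: θ'=0.7618 (straight) → pose (2.2053, -0.0003, 0.7618)
step 4: θ'=0.2618 (R=1.0000) → pose (1.7739, -0.2427, 0.2618)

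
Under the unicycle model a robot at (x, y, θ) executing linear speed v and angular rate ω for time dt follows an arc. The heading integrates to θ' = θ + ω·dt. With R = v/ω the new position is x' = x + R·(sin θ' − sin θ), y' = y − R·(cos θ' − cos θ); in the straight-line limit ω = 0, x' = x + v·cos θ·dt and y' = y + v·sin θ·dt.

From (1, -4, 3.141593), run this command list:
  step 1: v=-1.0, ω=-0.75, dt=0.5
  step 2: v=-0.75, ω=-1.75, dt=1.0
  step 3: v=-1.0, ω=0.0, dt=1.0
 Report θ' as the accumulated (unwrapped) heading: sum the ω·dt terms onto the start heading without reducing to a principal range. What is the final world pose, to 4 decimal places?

step 1: θ'=2.7666 (R=1.3333) → pose (1.4884, -4.0927, 2.7666)
step 2: θ'=1.0166 (R=0.4286) → pose (1.6958, -4.7170, 1.0166)
step 3: θ'=1.0166 (straight) → pose (1.1695, -5.5673, 1.0166)

(1.1695, -5.5673, 1.0166)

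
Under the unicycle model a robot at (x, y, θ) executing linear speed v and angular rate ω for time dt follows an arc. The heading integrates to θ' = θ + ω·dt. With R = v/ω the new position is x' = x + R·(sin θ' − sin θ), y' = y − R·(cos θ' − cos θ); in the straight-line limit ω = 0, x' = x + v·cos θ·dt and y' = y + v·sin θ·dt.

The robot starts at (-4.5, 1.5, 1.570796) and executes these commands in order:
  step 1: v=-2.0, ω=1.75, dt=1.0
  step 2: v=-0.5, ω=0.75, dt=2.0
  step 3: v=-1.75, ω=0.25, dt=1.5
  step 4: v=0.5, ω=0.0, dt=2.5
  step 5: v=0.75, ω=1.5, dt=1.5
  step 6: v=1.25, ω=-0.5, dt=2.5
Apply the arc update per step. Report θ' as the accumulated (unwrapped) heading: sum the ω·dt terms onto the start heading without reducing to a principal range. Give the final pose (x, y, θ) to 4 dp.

(0.6249, 4.0250, 6.1958)

step 1: θ'=3.3208 (R=-1.1429) → pose (-3.1534, 0.3754, 3.3208)
step 2: θ'=4.8208 (R=-0.6667) → pose (-2.6095, 1.1036, 4.8208)
step 3: θ'=5.1958 (R=-7.0000) → pose (-3.3705, 3.5998, 5.1958)
step 4: θ'=5.1958 (straight) → pose (-2.7895, 2.4930, 5.1958)
step 5: θ'=7.4458 (R=0.5000) → pose (-1.8879, 2.5269, 7.4458)
step 6: θ'=6.1958 (R=-2.5000) → pose (0.6249, 4.0250, 6.1958)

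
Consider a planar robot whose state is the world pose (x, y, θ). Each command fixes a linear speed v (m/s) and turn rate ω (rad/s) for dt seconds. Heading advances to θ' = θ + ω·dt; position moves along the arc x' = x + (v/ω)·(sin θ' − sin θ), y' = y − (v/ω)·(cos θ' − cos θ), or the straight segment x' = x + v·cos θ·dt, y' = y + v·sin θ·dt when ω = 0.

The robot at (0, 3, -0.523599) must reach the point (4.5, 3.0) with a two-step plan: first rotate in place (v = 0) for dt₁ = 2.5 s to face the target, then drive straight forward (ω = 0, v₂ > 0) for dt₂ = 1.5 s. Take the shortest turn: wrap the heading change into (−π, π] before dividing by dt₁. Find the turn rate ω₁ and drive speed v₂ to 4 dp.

ω₁ = 0.2094, v₂ = 3.0000

heading to target = atan2(3−3, 4.5−0) = 0.0000
Δθ = wrap(0.0000 − -0.5236) = 0.5236; ω₁ = Δθ/dt₁ = 0.2094
distance = √((4.5−0)² + (3−3)²) = 4.5000; v₂ = distance/dt₂ = 3.0000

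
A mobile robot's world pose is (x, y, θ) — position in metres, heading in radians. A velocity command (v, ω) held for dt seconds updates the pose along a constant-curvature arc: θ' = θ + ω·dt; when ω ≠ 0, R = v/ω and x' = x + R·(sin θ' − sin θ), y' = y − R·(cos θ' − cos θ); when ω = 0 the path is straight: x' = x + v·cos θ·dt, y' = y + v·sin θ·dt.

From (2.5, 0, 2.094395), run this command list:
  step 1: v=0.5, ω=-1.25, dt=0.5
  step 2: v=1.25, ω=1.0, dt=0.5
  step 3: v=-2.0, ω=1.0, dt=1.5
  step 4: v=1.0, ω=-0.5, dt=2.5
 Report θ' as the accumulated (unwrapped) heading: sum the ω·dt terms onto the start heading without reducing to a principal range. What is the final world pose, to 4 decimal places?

step 1: θ'=1.4694 (R=-0.4000) → pose (2.4485, 0.2405, 1.4694)
step 2: θ'=1.9694 (R=1.2500) → pose (2.3569, 0.8522, 1.9694)
step 3: θ'=3.4694 (R=-2.0000) → pose (4.8440, -0.2651, 3.4694)
step 4: θ'=2.2194 (R=-2.0000) → pose (2.6062, 0.4203, 2.2194)

(2.6062, 0.4203, 2.2194)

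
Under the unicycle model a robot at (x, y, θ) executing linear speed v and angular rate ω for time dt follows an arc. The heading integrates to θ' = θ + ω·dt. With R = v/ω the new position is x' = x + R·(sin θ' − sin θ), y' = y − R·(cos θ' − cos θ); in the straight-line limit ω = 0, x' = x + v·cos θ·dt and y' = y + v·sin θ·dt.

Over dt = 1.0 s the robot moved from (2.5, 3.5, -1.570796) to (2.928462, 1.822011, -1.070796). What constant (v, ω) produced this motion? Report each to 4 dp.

Δθ = -1.070796 − -1.570796 = 0.500000
ω = Δθ/dt = 0.500000/1.0 = 0.5000
R = −Δy/(cos θ' − cos θ) = 3.5000
v = R·ω = 3.5000·0.5000 = 1.7500

v = 1.7500, ω = 0.5000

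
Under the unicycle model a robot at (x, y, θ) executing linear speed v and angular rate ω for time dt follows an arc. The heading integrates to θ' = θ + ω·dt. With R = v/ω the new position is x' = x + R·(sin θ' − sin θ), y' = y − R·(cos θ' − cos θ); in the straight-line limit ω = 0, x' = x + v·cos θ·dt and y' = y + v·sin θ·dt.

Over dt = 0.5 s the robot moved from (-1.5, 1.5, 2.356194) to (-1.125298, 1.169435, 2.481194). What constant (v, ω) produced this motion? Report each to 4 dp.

Δθ = 2.481194 − 2.356194 = 0.125000
ω = Δθ/dt = 0.125000/0.5 = 0.2500
R = Δx/(sin θ' − sin θ) = -4.0000
v = R·ω = -4.0000·0.2500 = -1.0000

v = -1.0000, ω = 0.2500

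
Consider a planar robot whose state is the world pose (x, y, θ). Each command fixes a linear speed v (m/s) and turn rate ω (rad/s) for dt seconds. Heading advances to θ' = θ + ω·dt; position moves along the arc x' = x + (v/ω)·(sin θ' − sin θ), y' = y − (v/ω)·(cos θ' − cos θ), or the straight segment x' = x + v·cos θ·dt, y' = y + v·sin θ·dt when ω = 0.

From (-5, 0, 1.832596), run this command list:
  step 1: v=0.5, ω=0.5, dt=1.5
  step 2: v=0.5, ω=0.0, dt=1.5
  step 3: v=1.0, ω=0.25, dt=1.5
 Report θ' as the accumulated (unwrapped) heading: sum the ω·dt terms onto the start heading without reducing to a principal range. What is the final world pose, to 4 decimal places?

(-7.4609, 1.5281, 2.9576)

step 1: θ'=2.5826 (R=1.0000) → pose (-5.4356, 0.5890, 2.5826)
step 2: θ'=2.5826 (straight) → pose (-6.0714, 0.9867, 2.5826)
step 3: θ'=2.9576 (R=4.0000) → pose (-7.4609, 1.5281, 2.9576)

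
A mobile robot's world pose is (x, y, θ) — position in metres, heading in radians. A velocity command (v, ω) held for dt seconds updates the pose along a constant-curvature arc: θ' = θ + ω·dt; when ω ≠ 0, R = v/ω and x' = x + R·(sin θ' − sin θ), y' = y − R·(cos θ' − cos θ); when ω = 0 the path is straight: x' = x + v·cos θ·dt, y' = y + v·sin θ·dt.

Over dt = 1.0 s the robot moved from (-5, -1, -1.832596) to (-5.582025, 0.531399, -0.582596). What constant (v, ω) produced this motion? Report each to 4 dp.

v = -1.7500, ω = 1.2500

Δθ = -0.582596 − -1.832596 = 1.250000
ω = Δθ/dt = 1.250000/1.0 = 1.2500
R = −Δy/(cos θ' − cos θ) = -1.4000
v = R·ω = -1.4000·1.2500 = -1.7500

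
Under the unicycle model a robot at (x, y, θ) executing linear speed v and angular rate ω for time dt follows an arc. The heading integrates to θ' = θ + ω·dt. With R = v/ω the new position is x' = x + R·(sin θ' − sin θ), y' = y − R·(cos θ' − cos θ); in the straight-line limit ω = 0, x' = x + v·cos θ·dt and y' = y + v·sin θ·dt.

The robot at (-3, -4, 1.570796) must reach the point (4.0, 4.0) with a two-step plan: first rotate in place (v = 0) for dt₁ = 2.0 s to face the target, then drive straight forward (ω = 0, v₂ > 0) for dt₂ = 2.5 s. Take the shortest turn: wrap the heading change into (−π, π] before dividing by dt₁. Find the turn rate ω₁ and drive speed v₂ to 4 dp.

ω₁ = -0.3594, v₂ = 4.2521

heading to target = atan2(4−-4, 4−-3) = 0.8520
Δθ = wrap(0.8520 − 1.5708) = -0.7188; ω₁ = Δθ/dt₁ = -0.3594
distance = √((4−-3)² + (4−-4)²) = 10.6301; v₂ = distance/dt₂ = 4.2521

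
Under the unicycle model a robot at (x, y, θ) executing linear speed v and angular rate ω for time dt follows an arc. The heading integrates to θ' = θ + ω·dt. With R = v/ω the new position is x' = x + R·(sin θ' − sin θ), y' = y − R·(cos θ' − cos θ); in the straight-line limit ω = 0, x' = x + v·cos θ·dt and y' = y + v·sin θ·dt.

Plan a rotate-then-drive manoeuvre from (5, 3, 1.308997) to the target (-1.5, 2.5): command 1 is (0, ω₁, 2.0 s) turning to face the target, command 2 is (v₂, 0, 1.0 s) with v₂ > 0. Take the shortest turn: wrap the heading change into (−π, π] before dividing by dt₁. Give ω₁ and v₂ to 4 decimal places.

heading to target = atan2(2.5−3, -1.5−5) = -3.0648
Δθ = wrap(-3.0648 − 1.3090) = 1.9094; ω₁ = Δθ/dt₁ = 0.9547
distance = √((-1.5−5)² + (2.5−3)²) = 6.5192; v₂ = distance/dt₂ = 6.5192

ω₁ = 0.9547, v₂ = 6.5192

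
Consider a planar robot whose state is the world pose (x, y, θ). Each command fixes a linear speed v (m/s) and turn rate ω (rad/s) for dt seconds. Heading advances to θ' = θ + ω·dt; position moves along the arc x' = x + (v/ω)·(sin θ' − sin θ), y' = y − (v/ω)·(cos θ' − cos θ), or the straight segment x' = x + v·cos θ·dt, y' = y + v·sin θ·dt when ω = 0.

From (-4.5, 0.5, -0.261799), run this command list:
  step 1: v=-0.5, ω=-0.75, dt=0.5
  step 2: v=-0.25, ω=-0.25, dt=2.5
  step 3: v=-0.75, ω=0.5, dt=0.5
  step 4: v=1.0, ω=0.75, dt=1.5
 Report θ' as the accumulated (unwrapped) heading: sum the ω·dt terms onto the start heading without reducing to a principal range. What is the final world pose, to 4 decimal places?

step 1: θ'=-0.6368 (R=0.6667) → pose (-4.7239, 0.6079, -0.6368)
step 2: θ'=-1.2618 (R=1.0000) → pose (-5.0819, 1.1078, -1.2618)
step 3: θ'=-1.0118 (R=-1.5000) → pose (-5.2392, 1.4472, -1.0118)
step 4: θ'=0.1132 (R=1.3333) → pose (-3.9582, 0.8295, 0.1132)

(-3.9582, 0.8295, 0.1132)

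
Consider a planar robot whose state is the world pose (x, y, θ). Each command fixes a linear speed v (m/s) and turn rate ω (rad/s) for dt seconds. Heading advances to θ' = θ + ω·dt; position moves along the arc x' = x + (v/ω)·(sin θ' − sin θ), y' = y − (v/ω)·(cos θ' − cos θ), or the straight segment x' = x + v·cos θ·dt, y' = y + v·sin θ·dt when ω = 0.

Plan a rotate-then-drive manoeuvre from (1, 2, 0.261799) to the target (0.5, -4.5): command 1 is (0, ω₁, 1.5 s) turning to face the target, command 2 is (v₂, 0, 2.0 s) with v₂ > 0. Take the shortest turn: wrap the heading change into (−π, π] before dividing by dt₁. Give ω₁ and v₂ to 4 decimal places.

heading to target = atan2(-4.5−2, 0.5−1) = -1.6476
Δθ = wrap(-1.6476 − 0.2618) = -1.9094; ω₁ = Δθ/dt₁ = -1.2729
distance = √((0.5−1)² + (-4.5−2)²) = 6.5192; v₂ = distance/dt₂ = 3.2596

ω₁ = -1.2729, v₂ = 3.2596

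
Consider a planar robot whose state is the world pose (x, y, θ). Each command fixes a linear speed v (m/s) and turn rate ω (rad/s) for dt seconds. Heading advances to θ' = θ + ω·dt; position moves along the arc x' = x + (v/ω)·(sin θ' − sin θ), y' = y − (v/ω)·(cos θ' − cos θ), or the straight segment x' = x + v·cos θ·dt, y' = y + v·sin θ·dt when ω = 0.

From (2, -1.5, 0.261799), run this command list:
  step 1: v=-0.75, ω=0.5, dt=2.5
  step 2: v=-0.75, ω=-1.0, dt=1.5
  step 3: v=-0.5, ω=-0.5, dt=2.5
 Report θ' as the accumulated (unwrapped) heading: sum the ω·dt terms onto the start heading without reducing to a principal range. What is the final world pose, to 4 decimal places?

step 1: θ'=1.5118 (R=-1.5000) → pose (0.8908, -2.8604, 1.5118)
step 2: θ'=0.0118 (R=0.7500) → pose (0.1510, -3.5662, 0.0118)
step 3: θ'=-1.2382 (R=1.0000) → pose (-0.8060, -2.8927, -1.2382)

(-0.8060, -2.8927, -1.2382)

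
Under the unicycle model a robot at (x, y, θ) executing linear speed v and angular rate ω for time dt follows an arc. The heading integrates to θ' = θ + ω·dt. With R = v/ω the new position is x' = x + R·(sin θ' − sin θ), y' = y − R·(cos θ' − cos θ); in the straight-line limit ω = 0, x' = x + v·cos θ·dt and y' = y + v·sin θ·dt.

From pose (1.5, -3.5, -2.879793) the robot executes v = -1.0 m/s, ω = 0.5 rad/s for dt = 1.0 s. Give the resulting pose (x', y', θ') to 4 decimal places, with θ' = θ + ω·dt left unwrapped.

θ' = -2.8798 + 0.5·1.0 = -2.3798
R = v/ω = -1.0/0.5 = -2.0000
x' = 1.5 + -2.0000·(sin -2.3798 − sin -2.8798) = 2.3628
y' = -3.5 − -2.0000·(cos -2.3798 − cos -2.8798) = -3.0153

(2.3628, -3.0153, -2.3798)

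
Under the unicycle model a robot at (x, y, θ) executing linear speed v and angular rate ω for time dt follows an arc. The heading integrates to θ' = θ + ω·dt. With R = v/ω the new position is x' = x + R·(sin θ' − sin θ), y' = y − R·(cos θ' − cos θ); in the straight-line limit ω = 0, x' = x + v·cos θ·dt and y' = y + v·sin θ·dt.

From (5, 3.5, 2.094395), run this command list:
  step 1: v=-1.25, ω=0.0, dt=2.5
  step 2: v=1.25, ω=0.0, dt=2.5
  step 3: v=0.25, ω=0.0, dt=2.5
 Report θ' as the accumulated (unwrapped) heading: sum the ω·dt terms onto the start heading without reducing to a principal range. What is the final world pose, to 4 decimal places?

step 1: θ'=2.0944 (straight) → pose (6.5625, 0.7937, 2.0944)
step 2: θ'=2.0944 (straight) → pose (5.0000, 3.5000, 2.0944)
step 3: θ'=2.0944 (straight) → pose (4.6875, 4.0413, 2.0944)

(4.6875, 4.0413, 2.0944)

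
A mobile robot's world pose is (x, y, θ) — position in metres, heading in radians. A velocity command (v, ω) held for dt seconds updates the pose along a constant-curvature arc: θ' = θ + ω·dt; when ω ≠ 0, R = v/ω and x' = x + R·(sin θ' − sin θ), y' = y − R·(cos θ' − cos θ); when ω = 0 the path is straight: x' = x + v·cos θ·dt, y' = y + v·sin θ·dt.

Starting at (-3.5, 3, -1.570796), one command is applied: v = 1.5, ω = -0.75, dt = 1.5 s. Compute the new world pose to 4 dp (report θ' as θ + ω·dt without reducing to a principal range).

θ' = -1.5708 + -0.75·1.5 = -2.6958
R = v/ω = 1.5/-0.75 = -2.0000
x' = -3.5 + -2.0000·(sin -2.6958 − sin -1.5708) = -4.6376
y' = 3 − -2.0000·(cos -2.6958 − cos -1.5708) = 1.1955

(-4.6376, 1.1955, -2.6958)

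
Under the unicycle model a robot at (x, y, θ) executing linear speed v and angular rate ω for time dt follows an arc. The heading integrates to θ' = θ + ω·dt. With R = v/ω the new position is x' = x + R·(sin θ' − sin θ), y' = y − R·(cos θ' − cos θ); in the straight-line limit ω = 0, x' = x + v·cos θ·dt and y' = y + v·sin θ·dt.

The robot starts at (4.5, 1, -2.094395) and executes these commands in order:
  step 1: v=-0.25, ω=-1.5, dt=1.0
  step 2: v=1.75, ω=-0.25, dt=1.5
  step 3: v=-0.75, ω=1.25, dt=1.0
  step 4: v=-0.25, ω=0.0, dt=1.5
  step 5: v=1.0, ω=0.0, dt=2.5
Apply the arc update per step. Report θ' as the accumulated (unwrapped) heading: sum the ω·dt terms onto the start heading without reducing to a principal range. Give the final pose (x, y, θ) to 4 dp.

step 1: θ'=-3.5944 (R=0.1667) → pose (4.7173, 1.0665, -3.5944)
step 2: θ'=-3.9694 (R=-7.0000) → pose (2.6245, 2.6256, -3.9694)
step 3: θ'=-2.7194 (R=-0.6000) → pose (3.3123, 2.4842, -2.7194)
step 4: θ'=-2.7194 (straight) → pose (3.6543, 2.6379, -2.7194)
step 5: θ'=-2.7194 (straight) → pose (1.3739, 1.6135, -2.7194)

(1.3739, 1.6135, -2.7194)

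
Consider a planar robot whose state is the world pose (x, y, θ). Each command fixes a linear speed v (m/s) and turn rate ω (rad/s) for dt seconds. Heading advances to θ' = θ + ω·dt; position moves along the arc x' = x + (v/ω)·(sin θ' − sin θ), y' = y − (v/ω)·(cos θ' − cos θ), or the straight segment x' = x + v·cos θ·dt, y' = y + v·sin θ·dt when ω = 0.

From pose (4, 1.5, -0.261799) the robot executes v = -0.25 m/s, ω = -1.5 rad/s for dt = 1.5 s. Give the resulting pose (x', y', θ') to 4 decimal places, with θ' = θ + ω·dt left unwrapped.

(3.9450, 1.7957, -2.5118)

θ' = -0.2618 + -1.5·1.5 = -2.5118
R = v/ω = -0.25/-1.5 = 0.1667
x' = 4 + 0.1667·(sin -2.5118 − sin -0.2618) = 3.9450
y' = 1.5 − 0.1667·(cos -2.5118 − cos -0.2618) = 1.7957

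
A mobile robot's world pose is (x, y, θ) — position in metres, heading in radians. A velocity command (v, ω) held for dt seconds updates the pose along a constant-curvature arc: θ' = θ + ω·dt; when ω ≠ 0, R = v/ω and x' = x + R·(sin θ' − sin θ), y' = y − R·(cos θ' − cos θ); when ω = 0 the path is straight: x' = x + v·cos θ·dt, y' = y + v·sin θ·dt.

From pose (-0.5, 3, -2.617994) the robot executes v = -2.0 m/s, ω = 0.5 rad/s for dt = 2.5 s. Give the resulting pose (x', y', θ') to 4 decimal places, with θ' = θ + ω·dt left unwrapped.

(1.4180, 7.2698, -1.3680)

θ' = -2.6180 + 0.5·2.5 = -1.3680
R = v/ω = -2.0/0.5 = -4.0000
x' = -0.5 + -4.0000·(sin -1.3680 − sin -2.6180) = 1.4180
y' = 3 − -4.0000·(cos -1.3680 − cos -2.6180) = 7.2698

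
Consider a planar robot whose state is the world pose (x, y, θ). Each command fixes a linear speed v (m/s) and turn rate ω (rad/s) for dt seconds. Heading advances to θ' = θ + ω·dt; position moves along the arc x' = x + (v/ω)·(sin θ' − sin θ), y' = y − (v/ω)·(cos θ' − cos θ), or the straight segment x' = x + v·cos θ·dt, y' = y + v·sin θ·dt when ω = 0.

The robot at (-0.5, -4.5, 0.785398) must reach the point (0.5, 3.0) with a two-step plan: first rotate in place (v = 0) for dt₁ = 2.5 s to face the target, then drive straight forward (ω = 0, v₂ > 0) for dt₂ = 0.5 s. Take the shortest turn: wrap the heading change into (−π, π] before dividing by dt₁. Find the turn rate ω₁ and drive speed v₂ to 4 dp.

heading to target = atan2(3−-4.5, 0.5−-0.5) = 1.4382
Δθ = wrap(1.4382 − 0.7854) = 0.6528; ω₁ = Δθ/dt₁ = 0.2611
distance = √((0.5−-0.5)² + (3−-4.5)²) = 7.5664; v₂ = distance/dt₂ = 15.1327

ω₁ = 0.2611, v₂ = 15.1327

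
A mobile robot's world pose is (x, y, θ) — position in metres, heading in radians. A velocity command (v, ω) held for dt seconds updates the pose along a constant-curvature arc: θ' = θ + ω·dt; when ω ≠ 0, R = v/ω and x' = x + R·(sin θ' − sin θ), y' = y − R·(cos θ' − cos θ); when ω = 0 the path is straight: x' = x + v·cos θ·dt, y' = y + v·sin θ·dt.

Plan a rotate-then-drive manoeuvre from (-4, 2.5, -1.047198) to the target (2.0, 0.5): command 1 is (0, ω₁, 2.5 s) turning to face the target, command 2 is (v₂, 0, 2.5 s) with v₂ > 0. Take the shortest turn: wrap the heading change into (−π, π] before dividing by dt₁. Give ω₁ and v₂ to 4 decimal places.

ω₁ = 0.2902, v₂ = 2.5298

heading to target = atan2(0.5−2.5, 2−-4) = -0.3218
Δθ = wrap(-0.3218 − -1.0472) = 0.7254; ω₁ = Δθ/dt₁ = 0.2902
distance = √((2−-4)² + (0.5−2.5)²) = 6.3246; v₂ = distance/dt₂ = 2.5298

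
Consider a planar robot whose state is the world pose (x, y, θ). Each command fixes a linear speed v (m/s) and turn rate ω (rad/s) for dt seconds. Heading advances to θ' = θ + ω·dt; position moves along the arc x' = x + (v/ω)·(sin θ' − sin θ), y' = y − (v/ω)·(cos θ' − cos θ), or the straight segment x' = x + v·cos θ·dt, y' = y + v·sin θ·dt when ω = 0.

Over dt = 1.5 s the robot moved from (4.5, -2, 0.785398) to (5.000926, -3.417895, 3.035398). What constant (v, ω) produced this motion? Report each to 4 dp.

v = -1.2500, ω = 1.5000

Δθ = 3.035398 − 0.785398 = 2.250000
ω = Δθ/dt = 2.250000/1.5 = 1.5000
R = −Δy/(cos θ' − cos θ) = -0.8333
v = R·ω = -0.8333·1.5000 = -1.2500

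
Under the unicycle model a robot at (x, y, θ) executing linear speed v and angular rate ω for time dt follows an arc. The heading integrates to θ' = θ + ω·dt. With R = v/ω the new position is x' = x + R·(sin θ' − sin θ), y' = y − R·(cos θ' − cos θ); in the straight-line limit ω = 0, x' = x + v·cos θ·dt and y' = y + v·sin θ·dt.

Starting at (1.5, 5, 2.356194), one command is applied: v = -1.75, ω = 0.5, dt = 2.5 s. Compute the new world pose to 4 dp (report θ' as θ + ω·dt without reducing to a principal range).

θ' = 2.3562 + 0.5·2.5 = 3.6062
R = v/ω = -1.75/0.5 = -3.5000
x' = 1.5 + -3.5000·(sin 3.6062 − sin 2.3562) = 5.5431
y' = 5 − -3.5000·(cos 3.6062 − cos 2.3562) = 4.3459

(5.5431, 4.3459, 3.6062)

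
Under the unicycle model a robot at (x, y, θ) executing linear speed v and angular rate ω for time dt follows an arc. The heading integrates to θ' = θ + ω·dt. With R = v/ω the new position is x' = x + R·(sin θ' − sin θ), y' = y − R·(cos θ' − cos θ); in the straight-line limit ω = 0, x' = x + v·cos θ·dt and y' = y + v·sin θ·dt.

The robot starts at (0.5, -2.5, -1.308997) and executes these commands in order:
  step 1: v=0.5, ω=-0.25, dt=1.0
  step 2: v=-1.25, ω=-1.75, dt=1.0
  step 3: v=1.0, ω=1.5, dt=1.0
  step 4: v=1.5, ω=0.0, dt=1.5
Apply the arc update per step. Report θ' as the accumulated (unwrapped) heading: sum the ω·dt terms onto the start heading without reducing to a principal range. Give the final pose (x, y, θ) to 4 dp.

(0.1114, -4.9678, -1.8090)

step 1: θ'=-1.5590 (R=-2.0000) → pose (0.5680, -2.9940, -1.5590)
step 2: θ'=-3.3090 (R=0.7143) → pose (1.4013, -2.2813, -3.3090)
step 3: θ'=-1.8090 (R=0.6667) → pose (0.6423, -2.7814, -1.8090)
step 4: θ'=-1.8090 (straight) → pose (0.1114, -4.9678, -1.8090)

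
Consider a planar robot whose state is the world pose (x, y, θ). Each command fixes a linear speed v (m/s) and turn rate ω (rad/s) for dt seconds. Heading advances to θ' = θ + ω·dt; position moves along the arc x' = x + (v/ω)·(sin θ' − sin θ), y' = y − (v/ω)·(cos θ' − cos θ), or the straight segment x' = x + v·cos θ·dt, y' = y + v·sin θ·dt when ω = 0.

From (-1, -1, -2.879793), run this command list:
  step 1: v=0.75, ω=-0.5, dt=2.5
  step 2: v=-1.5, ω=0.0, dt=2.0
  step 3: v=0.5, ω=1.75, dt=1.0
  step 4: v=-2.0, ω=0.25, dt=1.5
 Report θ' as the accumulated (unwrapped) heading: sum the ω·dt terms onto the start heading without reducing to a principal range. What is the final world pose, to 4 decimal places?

(0.3105, -0.4072, -2.0048)

step 1: θ'=-4.1298 (R=-1.5000) → pose (-2.6408, -0.3764, -4.1298)
step 2: θ'=-4.1298 (straight) → pose (-0.9902, -2.8815, -4.1298)
step 3: θ'=-2.3798 (R=0.2857) → pose (-1.4260, -2.8320, -2.3798)
step 4: θ'=-2.0048 (R=-8.0000) → pose (0.3105, -0.4072, -2.0048)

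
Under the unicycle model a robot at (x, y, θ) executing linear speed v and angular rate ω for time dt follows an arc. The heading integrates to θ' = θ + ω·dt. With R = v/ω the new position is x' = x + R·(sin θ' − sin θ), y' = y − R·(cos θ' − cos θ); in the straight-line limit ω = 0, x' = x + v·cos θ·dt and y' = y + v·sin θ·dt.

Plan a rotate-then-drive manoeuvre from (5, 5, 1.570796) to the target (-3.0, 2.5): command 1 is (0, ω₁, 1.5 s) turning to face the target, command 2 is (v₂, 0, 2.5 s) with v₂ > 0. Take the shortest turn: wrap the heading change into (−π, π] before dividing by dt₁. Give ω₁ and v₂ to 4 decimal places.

heading to target = atan2(2.5−5, -3−5) = -2.8387
Δθ = wrap(-2.8387 − 1.5708) = 1.8737; ω₁ = Δθ/dt₁ = 1.2491
distance = √((-3−5)² + (2.5−5)²) = 8.3815; v₂ = distance/dt₂ = 3.3526

ω₁ = 1.2491, v₂ = 3.3526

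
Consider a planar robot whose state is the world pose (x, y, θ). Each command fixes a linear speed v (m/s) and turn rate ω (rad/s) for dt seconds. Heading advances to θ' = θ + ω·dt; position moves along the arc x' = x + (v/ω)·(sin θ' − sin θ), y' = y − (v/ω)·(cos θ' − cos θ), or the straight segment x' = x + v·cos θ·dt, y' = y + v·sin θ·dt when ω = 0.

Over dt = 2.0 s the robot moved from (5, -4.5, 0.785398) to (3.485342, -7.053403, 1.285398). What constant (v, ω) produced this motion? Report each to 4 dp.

v = -1.5000, ω = 0.2500

Δθ = 1.285398 − 0.785398 = 0.500000
ω = Δθ/dt = 0.500000/2.0 = 0.2500
R = −Δy/(cos θ' − cos θ) = -6.0000
v = R·ω = -6.0000·0.2500 = -1.5000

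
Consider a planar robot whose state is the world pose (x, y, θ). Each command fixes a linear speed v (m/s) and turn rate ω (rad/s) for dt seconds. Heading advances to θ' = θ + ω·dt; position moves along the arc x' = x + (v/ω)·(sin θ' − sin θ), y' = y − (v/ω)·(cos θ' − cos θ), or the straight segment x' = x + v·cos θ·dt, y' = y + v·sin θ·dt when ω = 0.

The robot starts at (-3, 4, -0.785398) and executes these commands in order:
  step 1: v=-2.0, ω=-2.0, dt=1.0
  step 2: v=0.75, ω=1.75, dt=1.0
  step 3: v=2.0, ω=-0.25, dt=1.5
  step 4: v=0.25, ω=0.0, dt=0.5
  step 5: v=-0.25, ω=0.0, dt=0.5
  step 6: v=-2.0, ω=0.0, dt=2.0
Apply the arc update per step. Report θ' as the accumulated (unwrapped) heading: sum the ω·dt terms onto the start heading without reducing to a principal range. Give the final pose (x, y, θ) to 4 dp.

(-2.4828, 6.1689, -1.4104)

step 1: θ'=-2.7854 (R=1.0000) → pose (-2.6416, 5.6443, -2.7854)
step 2: θ'=-1.0354 (R=0.4286) → pose (-2.8608, 5.0240, -1.0354)
step 3: θ'=-1.4104 (R=-8.0000) → pose (-1.8440, 2.2202, -1.4104)
step 4: θ'=-1.4104 (straight) → pose (-1.8240, 2.0968, -1.4104)
step 5: θ'=-1.4104 (straight) → pose (-1.8440, 2.2202, -1.4104)
step 6: θ'=-1.4104 (straight) → pose (-2.4828, 6.1689, -1.4104)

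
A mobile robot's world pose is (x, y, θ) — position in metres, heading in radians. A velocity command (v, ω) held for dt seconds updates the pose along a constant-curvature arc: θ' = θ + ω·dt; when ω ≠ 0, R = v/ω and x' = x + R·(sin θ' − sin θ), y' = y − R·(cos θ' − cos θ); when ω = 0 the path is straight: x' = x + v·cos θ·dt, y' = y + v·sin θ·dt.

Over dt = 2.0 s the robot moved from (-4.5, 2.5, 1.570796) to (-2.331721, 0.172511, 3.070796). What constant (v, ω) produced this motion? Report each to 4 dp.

Δθ = 3.070796 − 1.570796 = 1.500000
ω = Δθ/dt = 1.500000/2.0 = 0.7500
R = −Δy/(cos θ' − cos θ) = -2.3333
v = R·ω = -2.3333·0.7500 = -1.7500

v = -1.7500, ω = 0.7500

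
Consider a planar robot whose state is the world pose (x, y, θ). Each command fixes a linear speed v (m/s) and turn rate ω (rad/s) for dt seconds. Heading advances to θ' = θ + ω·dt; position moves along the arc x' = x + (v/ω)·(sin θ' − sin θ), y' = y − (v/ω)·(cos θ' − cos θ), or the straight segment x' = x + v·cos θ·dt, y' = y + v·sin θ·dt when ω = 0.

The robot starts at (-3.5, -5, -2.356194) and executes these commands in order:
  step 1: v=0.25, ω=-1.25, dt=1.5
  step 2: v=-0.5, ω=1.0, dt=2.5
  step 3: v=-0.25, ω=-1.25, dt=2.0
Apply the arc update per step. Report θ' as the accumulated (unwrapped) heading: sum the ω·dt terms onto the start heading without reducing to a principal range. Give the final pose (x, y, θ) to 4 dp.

(-2.5072, -4.7390, -4.2312)

step 1: θ'=-4.2312 (R=-0.2000) → pose (-3.8187, -4.9511, -4.2312)
step 2: θ'=-1.7312 (R=-0.5000) → pose (-2.8819, -4.7996, -1.7312)
step 3: θ'=-4.2312 (R=0.2000) → pose (-2.5072, -4.7390, -4.2312)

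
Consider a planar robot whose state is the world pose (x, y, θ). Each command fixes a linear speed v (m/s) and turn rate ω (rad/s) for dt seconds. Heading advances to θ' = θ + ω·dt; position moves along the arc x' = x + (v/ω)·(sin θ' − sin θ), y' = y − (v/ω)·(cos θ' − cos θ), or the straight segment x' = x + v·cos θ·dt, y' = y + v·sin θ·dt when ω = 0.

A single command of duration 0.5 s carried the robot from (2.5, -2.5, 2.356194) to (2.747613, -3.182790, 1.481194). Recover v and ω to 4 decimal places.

Δθ = 1.481194 − 2.356194 = -0.875000
ω = Δθ/dt = -0.875000/0.5 = -1.7500
R = −Δy/(cos θ' − cos θ) = 0.8571
v = R·ω = 0.8571·-1.7500 = -1.5000

v = -1.5000, ω = -1.7500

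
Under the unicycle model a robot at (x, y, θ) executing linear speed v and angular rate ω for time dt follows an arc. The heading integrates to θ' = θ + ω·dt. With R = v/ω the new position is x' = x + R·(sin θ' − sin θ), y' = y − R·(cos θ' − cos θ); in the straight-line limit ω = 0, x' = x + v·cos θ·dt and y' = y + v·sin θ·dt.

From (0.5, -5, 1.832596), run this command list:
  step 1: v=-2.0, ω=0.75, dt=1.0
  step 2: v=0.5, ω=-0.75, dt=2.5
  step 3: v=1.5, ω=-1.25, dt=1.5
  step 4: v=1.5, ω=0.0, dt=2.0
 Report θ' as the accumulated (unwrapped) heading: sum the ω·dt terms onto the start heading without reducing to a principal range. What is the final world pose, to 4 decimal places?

step 1: θ'=2.5826 (R=-2.6667) → pose (1.6616, -6.5706, 2.5826)
step 2: θ'=0.7076 (R=-0.6667) → pose (1.5818, -5.4988, 0.7076)
step 3: θ'=-1.1674 (R=-1.2000) → pose (3.4655, -5.9396, -1.1674)
step 4: θ'=-1.1674 (straight) → pose (4.6431, -8.6988, -1.1674)

(4.6431, -8.6988, -1.1674)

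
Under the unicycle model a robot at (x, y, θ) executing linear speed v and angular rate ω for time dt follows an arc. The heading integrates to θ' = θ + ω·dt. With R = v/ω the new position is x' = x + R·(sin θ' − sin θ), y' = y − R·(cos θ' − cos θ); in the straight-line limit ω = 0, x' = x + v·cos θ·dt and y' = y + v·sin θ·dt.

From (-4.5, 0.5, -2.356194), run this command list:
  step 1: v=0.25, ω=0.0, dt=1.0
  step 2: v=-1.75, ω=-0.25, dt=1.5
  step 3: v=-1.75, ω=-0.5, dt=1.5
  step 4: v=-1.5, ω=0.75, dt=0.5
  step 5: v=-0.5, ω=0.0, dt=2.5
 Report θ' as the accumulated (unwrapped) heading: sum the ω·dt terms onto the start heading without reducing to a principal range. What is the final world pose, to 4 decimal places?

step 1: θ'=-2.3562 (straight) → pose (-4.6768, 0.3232, -2.3562)
step 2: θ'=-2.7312 (R=7.0000) → pose (-2.5199, 1.7922, -2.7312)
step 3: θ'=-3.4812 (R=3.5000) → pose (0.0425, 1.8830, -3.4812)
step 4: θ'=-3.1062 (R=-2.0000) → pose (0.7795, 1.7700, -3.1062)
step 5: θ'=-3.1062 (straight) → pose (2.0287, 1.8142, -3.1062)

(2.0287, 1.8142, -3.1062)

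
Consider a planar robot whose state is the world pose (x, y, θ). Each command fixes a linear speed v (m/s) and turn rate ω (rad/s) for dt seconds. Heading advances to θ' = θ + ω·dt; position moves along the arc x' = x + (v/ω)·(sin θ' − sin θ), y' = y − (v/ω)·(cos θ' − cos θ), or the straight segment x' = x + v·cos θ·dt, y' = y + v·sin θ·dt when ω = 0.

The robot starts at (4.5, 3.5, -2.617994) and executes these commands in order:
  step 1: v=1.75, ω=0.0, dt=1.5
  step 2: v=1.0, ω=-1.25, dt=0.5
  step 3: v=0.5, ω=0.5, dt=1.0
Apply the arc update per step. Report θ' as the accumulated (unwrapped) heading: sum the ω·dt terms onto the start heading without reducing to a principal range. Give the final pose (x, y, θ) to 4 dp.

(1.2563, 2.0112, -2.7430)

step 1: θ'=-2.6180 (straight) → pose (2.2267, 2.1875, -2.6180)
step 2: θ'=-3.2430 (R=-0.8000) → pose (1.7457, 2.0844, -3.2430)
step 3: θ'=-2.7430 (R=1.0000) → pose (1.2563, 2.0112, -2.7430)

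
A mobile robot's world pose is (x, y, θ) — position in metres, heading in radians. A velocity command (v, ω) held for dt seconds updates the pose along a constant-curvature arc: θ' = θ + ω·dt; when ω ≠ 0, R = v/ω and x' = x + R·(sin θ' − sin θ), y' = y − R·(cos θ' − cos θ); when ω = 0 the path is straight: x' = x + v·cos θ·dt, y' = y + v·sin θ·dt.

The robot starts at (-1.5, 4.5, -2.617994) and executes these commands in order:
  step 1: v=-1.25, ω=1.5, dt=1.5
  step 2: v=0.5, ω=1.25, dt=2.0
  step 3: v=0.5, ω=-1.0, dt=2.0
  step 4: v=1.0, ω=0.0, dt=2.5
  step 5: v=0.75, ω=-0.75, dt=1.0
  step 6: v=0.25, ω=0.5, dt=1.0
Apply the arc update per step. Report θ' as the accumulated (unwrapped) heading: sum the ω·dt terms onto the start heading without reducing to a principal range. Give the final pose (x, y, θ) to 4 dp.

(2.6433, 7.4109, -0.1180)

step 1: θ'=-0.3680 (R=-0.8333) → pose (-1.6169, 5.9992, -0.3680)
step 2: θ'=2.1320 (R=0.4000) → pose (-1.1343, 6.5853, 2.1320)
step 3: θ'=0.1320 (R=-0.5000) → pose (-0.7768, 7.3471, 0.1320)
step 4: θ'=0.1320 (straight) → pose (1.7014, 7.6761, 0.1320)
step 5: θ'=-0.6180 (R=-1.0000) → pose (2.4124, 7.4999, -0.6180)
step 6: θ'=-0.1180 (R=0.5000) → pose (2.6433, 7.4109, -0.1180)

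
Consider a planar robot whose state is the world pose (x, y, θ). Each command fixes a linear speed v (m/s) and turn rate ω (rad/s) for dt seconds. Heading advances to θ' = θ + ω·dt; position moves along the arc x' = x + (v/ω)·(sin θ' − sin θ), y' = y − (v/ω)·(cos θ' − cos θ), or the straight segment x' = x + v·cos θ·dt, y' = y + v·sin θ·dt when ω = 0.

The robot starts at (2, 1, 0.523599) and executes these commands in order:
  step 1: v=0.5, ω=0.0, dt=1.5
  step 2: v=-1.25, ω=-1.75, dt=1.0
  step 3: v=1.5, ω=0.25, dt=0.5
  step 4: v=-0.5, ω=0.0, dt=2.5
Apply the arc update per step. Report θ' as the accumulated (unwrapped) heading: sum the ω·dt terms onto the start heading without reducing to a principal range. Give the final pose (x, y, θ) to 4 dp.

(1.3512, 2.1789, -1.1014)

step 1: θ'=0.5236 (straight) → pose (2.6495, 1.3750, 0.5236)
step 2: θ'=-1.2264 (R=0.7143) → pose (1.6200, 1.7524, -1.2264)
step 3: θ'=-1.1014 (R=6.0000) → pose (1.9167, 1.0641, -1.1014)
step 4: θ'=-1.1014 (straight) → pose (1.3512, 2.1789, -1.1014)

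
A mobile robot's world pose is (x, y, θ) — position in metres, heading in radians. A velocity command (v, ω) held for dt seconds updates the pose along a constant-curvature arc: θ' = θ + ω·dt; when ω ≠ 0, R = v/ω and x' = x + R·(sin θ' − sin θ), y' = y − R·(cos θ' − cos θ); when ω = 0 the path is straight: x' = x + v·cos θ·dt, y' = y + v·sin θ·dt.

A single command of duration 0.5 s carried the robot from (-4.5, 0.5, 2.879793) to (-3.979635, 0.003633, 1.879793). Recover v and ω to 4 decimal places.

v = -1.5000, ω = -2.0000

Δθ = 1.879793 − 2.879793 = -1.000000
ω = Δθ/dt = -1.000000/0.5 = -2.0000
R = Δx/(sin θ' − sin θ) = 0.7500
v = R·ω = 0.7500·-2.0000 = -1.5000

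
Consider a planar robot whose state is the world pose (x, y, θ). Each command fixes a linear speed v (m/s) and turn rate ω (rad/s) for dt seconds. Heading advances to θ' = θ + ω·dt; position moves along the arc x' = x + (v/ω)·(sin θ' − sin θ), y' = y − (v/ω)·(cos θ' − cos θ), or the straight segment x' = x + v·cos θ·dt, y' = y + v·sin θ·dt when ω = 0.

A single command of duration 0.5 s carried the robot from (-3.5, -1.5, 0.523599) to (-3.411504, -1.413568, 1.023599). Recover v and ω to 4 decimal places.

Δθ = 1.023599 − 0.523599 = 0.500000
ω = Δθ/dt = 0.500000/0.5 = 1.0000
R = Δx/(sin θ' − sin θ) = 0.2500
v = R·ω = 0.2500·1.0000 = 0.2500

v = 0.2500, ω = 1.0000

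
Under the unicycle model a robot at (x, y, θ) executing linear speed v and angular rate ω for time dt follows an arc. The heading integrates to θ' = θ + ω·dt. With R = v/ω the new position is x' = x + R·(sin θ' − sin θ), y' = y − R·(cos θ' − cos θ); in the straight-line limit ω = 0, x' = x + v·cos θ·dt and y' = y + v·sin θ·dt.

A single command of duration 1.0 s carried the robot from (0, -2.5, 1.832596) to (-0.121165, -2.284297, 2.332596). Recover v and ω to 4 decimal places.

Δθ = 2.332596 − 1.832596 = 0.500000
ω = Δθ/dt = 0.500000/1.0 = 0.5000
R = −Δy/(cos θ' − cos θ) = 0.5000
v = R·ω = 0.5000·0.5000 = 0.2500

v = 0.2500, ω = 0.5000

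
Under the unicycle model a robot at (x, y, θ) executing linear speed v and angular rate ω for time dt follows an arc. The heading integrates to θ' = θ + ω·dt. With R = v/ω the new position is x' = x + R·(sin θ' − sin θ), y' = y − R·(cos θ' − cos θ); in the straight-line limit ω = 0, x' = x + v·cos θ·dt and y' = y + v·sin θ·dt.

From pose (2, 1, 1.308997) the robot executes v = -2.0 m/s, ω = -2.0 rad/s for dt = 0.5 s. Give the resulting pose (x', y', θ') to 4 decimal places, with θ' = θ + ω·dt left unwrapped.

θ' = 1.3090 + -2.0·0.5 = 0.3090
R = v/ω = -2.0/-2.0 = 1.0000
x' = 2 + 1.0000·(sin 0.3090 − sin 1.3090) = 1.3382
y' = 1 − 1.0000·(cos 0.3090 − cos 1.3090) = 0.3062

(1.3382, 0.3062, 0.3090)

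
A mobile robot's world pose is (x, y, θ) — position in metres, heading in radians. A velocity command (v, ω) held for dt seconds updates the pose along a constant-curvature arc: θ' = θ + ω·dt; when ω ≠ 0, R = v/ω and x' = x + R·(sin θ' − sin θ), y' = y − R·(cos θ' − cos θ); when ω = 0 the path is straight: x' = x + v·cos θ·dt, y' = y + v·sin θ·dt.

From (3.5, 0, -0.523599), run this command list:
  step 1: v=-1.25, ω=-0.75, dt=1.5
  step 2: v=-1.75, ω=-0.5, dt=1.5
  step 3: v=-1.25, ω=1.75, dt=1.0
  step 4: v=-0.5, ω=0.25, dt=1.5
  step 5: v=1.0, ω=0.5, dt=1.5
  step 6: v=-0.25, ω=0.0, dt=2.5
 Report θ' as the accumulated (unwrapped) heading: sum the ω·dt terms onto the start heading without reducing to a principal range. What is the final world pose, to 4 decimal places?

step 1: θ'=-1.6486 (R=1.6667) → pose (2.6717, 1.5729, -1.6486)
step 2: θ'=-2.3986 (R=3.5000) → pose (3.7934, 3.8784, -2.3986)
step 3: θ'=-0.6486 (R=-0.7143) → pose (3.7417, 4.9737, -0.6486)
step 4: θ'=-0.2736 (R=-2.0000) → pose (3.0739, 5.3055, -0.2736)
step 5: θ'=0.4764 (R=2.0000) → pose (4.5315, 5.4538, 0.4764)
step 6: θ'=0.4764 (straight) → pose (3.9761, 5.1672, 0.4764)

(3.9761, 5.1672, 0.4764)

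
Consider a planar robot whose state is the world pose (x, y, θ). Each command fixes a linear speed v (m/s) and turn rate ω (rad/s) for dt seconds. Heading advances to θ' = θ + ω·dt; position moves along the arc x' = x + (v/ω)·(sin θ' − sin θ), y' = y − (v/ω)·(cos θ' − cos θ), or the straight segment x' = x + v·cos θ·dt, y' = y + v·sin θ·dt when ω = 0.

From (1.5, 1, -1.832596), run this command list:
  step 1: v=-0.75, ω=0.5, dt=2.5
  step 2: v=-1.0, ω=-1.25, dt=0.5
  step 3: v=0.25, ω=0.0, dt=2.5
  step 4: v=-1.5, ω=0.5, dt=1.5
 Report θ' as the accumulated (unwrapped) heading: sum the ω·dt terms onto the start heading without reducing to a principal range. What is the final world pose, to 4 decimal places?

(-0.6881, 4.0659, -0.4576)

step 1: θ'=-0.5826 (R=-1.5000) → pose (0.8764, 2.6408, -0.5826)
step 2: θ'=-1.2076 (R=0.8000) → pose (0.5687, 3.0246, -1.2076)
step 3: θ'=-1.2076 (straight) → pose (0.7908, 2.4404, -1.2076)
step 4: θ'=-0.4576 (R=-3.0000) → pose (-0.6881, 4.0659, -0.4576)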